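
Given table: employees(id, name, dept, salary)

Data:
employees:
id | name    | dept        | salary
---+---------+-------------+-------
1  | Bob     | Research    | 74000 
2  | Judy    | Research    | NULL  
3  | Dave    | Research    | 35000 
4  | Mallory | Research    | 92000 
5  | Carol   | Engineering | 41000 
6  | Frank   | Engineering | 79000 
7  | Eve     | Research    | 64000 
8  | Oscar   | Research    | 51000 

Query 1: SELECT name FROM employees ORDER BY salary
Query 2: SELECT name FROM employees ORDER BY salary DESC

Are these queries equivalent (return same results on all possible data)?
No, not equivalent

Query 1 returns: [('Judy',), ('Dave',), ('Carol',), ('Oscar',), ('Eve',), ('Bob',), ('Frank',), ('Mallory',)]
Query 2 returns: [('Mallory',), ('Frank',), ('Bob',), ('Eve',), ('Oscar',), ('Carol',), ('Dave',), ('Judy',)]

Reason: ASC vs DESC gives opposite ordering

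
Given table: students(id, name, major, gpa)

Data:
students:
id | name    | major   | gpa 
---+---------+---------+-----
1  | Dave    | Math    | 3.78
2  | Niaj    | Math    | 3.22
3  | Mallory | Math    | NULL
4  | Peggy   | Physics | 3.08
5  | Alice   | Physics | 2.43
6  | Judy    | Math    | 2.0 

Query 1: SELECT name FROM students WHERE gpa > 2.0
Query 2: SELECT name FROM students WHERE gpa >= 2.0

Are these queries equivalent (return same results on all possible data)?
No, not equivalent

Query 1 returns: [('Dave',), ('Niaj',), ('Peggy',), ('Alice',)]
Query 2 returns: [('Dave',), ('Niaj',), ('Peggy',), ('Alice',), ('Judy',)]

Reason: > vs >= gives different results when gpa = 2.0 exists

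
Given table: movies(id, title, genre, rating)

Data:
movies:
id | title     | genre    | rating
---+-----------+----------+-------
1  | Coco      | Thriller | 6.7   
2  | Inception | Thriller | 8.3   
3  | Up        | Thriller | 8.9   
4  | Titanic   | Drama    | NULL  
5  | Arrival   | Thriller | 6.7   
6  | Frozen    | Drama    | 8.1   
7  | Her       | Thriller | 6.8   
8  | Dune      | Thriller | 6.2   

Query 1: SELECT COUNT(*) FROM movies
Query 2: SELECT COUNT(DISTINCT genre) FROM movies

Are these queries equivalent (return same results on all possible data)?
No, not equivalent

Query 1 returns: [(8,)]
Query 2 returns: [(2,)]

Reason: COUNT(*) counts rows, COUNT(DISTINCT genre) counts unique genres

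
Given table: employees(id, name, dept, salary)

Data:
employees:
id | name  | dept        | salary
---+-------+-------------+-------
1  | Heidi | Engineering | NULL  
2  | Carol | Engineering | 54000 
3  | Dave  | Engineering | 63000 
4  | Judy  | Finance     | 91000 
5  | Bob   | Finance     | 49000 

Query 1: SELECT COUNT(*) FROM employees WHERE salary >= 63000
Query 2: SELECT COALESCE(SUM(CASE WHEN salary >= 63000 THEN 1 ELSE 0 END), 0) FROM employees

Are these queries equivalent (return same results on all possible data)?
Yes, equivalent

Both queries return: [(2,)]

Reason: COUNT with WHERE vs conditional SUM (COALESCE handles empty-table NULL)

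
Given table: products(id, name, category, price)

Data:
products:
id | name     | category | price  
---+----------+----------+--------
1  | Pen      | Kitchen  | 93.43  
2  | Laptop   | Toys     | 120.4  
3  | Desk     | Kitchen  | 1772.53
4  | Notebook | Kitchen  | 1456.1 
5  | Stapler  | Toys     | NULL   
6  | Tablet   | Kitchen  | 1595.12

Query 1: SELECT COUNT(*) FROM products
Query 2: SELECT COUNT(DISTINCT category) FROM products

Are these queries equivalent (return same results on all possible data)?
No, not equivalent

Query 1 returns: [(6,)]
Query 2 returns: [(2,)]

Reason: COUNT(*) counts rows, COUNT(DISTINCT category) counts unique categorys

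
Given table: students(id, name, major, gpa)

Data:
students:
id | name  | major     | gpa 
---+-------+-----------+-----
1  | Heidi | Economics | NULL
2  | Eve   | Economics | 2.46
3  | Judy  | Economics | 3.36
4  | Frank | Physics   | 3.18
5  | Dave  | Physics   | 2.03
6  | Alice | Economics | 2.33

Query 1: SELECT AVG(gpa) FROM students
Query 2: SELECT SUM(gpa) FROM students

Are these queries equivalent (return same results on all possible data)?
No, not equivalent

Query 1 returns: [(2.6719999999999997,)]
Query 2 returns: [(13.36,)]

Reason: AVG vs SUM give different aggregate values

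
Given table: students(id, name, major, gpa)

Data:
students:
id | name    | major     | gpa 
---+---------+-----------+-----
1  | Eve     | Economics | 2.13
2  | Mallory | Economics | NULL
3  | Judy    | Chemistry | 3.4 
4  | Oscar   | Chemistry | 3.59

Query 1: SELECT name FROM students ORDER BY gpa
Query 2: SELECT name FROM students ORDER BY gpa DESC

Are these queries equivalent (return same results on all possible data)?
No, not equivalent

Query 1 returns: [('Mallory',), ('Eve',), ('Judy',), ('Oscar',)]
Query 2 returns: [('Oscar',), ('Judy',), ('Eve',), ('Mallory',)]

Reason: ASC vs DESC gives opposite ordering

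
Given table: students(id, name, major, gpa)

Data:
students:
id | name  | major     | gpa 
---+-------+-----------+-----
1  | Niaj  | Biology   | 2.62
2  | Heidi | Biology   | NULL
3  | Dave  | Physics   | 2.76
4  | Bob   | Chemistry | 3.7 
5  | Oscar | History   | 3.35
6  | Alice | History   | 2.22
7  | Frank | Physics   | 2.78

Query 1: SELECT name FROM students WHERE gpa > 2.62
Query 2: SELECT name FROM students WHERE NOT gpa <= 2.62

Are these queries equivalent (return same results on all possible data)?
Yes, equivalent

Both queries return: [('Bob',), ('Dave',), ('Frank',), ('Oscar',)]

Reason: Both filter gpa > 2.62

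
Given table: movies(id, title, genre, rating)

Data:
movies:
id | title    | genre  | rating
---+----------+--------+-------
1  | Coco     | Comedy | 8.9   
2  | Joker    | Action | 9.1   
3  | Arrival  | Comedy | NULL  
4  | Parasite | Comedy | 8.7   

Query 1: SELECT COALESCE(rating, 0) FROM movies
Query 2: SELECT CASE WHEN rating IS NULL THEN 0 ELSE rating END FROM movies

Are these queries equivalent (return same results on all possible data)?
Yes, equivalent

Both queries return: [(0,), (8.7,), (8.9,), (9.1,)]

Reason: COALESCE vs CASE for NULL handling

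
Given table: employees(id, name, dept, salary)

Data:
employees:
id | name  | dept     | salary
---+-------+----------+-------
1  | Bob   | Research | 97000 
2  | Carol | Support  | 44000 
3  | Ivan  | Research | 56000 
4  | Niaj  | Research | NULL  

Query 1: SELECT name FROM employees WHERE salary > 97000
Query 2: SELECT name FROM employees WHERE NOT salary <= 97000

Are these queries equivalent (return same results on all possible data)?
Yes, equivalent

Both queries return: []

Reason: Both filter salary > 97000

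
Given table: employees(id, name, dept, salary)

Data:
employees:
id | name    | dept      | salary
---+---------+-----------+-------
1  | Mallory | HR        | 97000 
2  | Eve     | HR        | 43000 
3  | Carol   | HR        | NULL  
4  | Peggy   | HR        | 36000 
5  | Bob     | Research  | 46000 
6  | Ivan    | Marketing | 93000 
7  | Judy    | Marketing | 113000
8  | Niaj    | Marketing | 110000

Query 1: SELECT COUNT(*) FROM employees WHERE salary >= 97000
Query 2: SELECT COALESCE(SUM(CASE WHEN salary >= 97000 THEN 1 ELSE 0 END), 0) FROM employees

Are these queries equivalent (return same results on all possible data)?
Yes, equivalent

Both queries return: [(3,)]

Reason: COUNT with WHERE vs conditional SUM (COALESCE handles empty-table NULL)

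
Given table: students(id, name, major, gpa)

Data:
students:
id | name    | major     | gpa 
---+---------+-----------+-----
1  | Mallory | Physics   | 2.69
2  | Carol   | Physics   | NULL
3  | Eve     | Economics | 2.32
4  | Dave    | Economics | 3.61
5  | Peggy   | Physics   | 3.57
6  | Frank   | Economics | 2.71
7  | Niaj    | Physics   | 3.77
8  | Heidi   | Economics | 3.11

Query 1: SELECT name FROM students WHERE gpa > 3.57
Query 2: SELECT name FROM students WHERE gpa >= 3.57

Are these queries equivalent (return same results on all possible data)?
No, not equivalent

Query 1 returns: [('Dave',), ('Niaj',)]
Query 2 returns: [('Dave',), ('Peggy',), ('Niaj',)]

Reason: > vs >= gives different results when gpa = 3.57 exists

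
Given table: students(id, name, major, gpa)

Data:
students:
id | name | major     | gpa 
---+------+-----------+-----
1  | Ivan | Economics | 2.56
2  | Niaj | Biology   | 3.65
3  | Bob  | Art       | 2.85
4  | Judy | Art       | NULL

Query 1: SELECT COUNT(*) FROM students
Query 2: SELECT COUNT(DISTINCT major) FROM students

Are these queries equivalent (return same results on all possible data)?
No, not equivalent

Query 1 returns: [(4,)]
Query 2 returns: [(3,)]

Reason: COUNT(*) counts rows, COUNT(DISTINCT major) counts unique majors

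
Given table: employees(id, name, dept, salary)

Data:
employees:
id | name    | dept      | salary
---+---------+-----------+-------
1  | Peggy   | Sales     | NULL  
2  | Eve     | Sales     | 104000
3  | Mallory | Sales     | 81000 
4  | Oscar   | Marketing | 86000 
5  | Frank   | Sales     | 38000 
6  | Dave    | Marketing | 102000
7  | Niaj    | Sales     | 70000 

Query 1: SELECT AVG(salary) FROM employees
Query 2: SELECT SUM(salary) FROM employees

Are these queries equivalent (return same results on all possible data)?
No, not equivalent

Query 1 returns: [(80166.66666666667,)]
Query 2 returns: [(481000,)]

Reason: AVG vs SUM give different aggregate values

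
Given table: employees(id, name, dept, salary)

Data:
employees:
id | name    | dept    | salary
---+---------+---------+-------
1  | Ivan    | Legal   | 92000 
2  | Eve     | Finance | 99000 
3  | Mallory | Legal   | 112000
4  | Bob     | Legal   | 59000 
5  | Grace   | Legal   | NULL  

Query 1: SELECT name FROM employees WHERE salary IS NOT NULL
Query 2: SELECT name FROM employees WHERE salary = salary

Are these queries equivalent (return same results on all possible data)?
Yes, equivalent

Both queries return: [('Bob',), ('Eve',), ('Ivan',), ('Mallory',)]

Reason: IS NOT NULL vs self-equality (both exclude NULLs)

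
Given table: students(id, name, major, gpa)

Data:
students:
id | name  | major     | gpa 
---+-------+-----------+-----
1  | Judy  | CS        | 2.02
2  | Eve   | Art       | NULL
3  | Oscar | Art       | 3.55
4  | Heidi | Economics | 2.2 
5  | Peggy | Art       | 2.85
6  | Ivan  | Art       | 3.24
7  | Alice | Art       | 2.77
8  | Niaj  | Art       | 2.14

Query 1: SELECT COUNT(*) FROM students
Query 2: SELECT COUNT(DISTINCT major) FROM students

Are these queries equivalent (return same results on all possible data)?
No, not equivalent

Query 1 returns: [(8,)]
Query 2 returns: [(3,)]

Reason: COUNT(*) counts rows, COUNT(DISTINCT major) counts unique majors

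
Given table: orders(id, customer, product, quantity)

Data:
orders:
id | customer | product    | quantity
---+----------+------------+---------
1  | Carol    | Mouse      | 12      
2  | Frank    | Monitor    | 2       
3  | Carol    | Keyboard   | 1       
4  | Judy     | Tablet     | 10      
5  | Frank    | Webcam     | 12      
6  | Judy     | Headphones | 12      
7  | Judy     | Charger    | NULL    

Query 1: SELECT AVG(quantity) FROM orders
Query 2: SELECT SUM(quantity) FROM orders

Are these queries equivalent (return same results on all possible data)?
No, not equivalent

Query 1 returns: [(8.166666666666666,)]
Query 2 returns: [(49,)]

Reason: AVG vs SUM give different aggregate values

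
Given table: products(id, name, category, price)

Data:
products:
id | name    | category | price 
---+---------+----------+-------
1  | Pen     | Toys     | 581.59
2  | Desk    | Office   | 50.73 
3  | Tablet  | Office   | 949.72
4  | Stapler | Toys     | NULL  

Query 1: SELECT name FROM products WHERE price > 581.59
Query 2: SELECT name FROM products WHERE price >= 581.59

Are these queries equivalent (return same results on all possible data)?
No, not equivalent

Query 1 returns: [('Tablet',)]
Query 2 returns: [('Pen',), ('Tablet',)]

Reason: > vs >= gives different results when price = 581.59 exists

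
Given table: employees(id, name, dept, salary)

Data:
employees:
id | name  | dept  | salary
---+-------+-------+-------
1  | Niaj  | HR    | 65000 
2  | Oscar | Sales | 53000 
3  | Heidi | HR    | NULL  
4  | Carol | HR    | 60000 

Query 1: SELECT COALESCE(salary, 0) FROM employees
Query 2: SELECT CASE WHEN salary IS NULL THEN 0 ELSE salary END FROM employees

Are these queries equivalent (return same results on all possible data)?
Yes, equivalent

Both queries return: [(0,), (53000,), (60000,), (65000,)]

Reason: COALESCE vs CASE for NULL handling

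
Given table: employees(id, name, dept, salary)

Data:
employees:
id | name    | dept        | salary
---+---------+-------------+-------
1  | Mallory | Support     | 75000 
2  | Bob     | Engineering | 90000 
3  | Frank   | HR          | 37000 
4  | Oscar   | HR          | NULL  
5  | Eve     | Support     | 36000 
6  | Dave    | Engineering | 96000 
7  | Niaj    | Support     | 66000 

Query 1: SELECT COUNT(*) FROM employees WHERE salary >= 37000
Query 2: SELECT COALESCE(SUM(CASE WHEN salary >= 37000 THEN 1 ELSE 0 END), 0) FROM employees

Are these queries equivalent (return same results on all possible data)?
Yes, equivalent

Both queries return: [(5,)]

Reason: COUNT with WHERE vs conditional SUM (COALESCE handles empty-table NULL)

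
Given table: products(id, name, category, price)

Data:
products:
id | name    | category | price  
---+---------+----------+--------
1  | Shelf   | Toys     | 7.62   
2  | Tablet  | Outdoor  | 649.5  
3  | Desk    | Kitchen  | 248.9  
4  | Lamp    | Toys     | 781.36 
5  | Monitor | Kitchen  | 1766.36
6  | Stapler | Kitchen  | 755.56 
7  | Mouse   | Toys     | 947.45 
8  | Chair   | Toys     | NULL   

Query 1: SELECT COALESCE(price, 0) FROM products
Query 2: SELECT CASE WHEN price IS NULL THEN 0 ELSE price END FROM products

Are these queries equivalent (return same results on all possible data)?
Yes, equivalent

Both queries return: [(0,), (7.62,), (248.9,), (649.5,), (755.56,), (781.36,), (947.45,), (1766.36,)]

Reason: COALESCE vs CASE for NULL handling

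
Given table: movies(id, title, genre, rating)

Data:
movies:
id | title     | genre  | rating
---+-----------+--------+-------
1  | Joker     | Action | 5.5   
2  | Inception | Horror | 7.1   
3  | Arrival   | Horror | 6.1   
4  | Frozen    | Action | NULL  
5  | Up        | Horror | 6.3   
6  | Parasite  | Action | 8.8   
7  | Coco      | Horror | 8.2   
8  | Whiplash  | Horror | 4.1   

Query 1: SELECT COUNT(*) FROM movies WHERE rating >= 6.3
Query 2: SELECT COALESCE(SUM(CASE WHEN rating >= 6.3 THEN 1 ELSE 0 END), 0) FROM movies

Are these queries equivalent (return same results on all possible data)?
Yes, equivalent

Both queries return: [(4,)]

Reason: COUNT with WHERE vs conditional SUM (COALESCE handles empty-table NULL)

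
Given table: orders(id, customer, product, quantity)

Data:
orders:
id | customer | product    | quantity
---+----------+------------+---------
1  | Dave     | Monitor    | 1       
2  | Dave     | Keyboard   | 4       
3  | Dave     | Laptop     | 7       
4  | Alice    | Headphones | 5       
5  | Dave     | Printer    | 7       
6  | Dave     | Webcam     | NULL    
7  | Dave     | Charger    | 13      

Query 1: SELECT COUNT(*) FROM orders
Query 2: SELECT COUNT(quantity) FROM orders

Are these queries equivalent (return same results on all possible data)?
No, not equivalent

Query 1 returns: [(7,)]
Query 2 returns: [(6,)]

Reason: COUNT(*) includes NULLs, COUNT(column) excludes them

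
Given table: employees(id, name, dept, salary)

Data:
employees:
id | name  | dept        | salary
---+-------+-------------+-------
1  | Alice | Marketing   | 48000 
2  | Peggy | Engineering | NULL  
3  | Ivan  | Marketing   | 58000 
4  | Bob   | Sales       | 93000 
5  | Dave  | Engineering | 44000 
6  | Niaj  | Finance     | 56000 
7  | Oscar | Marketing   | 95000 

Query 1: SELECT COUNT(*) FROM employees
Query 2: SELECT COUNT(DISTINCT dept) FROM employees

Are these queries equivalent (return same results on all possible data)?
No, not equivalent

Query 1 returns: [(7,)]
Query 2 returns: [(4,)]

Reason: COUNT(*) counts rows, COUNT(DISTINCT dept) counts unique depts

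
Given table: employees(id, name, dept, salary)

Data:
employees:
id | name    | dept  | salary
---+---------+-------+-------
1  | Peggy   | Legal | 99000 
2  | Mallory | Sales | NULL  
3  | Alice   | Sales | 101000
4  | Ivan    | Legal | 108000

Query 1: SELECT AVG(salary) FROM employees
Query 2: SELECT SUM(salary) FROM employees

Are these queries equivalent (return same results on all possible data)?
No, not equivalent

Query 1 returns: [(102666.66666666667,)]
Query 2 returns: [(308000,)]

Reason: AVG vs SUM give different aggregate values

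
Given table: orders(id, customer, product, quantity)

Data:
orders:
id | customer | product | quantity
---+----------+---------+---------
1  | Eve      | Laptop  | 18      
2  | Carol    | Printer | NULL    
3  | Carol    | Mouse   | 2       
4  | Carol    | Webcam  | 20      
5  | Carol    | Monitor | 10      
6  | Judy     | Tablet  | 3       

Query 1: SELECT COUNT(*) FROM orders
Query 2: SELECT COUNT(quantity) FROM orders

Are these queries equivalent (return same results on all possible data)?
No, not equivalent

Query 1 returns: [(6,)]
Query 2 returns: [(5,)]

Reason: COUNT(*) includes NULLs, COUNT(column) excludes them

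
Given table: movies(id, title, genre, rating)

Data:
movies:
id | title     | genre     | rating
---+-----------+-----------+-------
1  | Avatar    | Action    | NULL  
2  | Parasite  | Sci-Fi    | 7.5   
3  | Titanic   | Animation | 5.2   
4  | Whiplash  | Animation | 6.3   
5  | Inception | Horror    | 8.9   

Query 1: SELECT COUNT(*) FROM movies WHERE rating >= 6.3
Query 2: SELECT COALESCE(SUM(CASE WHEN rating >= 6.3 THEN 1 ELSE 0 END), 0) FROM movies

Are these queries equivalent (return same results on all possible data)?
Yes, equivalent

Both queries return: [(3,)]

Reason: COUNT with WHERE vs conditional SUM (COALESCE handles empty-table NULL)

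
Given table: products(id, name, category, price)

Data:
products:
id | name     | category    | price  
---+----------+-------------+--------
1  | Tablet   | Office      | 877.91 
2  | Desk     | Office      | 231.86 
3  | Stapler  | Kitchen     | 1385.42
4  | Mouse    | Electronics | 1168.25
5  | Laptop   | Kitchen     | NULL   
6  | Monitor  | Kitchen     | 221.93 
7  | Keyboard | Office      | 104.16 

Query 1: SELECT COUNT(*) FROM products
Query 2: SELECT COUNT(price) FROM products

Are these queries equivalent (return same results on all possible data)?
No, not equivalent

Query 1 returns: [(7,)]
Query 2 returns: [(6,)]

Reason: COUNT(*) includes NULLs, COUNT(column) excludes them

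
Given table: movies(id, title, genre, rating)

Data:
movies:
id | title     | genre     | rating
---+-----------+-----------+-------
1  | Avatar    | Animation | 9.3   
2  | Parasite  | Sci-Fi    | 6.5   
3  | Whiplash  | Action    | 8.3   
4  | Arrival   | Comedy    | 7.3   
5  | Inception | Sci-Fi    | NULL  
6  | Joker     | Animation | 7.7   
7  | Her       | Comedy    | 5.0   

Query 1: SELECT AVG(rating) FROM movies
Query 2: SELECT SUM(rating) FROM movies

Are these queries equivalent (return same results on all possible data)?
No, not equivalent

Query 1 returns: [(7.3500000000000005,)]
Query 2 returns: [(44.1,)]

Reason: AVG vs SUM give different aggregate values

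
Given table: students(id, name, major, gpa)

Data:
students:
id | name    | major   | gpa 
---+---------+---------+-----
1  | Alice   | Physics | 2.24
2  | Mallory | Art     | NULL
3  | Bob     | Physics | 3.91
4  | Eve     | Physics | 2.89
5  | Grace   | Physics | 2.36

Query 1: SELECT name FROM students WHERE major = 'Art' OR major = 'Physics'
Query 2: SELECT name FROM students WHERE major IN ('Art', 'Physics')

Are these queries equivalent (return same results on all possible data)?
Yes, equivalent

Both queries return: [('Alice',), ('Bob',), ('Eve',), ('Grace',), ('Mallory',)]

Reason: OR vs IN are equivalent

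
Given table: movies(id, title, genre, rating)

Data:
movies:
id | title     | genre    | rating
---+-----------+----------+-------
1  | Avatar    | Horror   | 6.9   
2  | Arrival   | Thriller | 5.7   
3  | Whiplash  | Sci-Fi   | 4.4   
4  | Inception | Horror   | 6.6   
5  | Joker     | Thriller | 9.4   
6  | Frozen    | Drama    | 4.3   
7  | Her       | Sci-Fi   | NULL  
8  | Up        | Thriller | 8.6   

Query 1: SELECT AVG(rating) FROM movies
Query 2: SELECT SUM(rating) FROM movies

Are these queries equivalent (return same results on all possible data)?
No, not equivalent

Query 1 returns: [(6.557142857142857,)]
Query 2 returns: [(45.9,)]

Reason: AVG vs SUM give different aggregate values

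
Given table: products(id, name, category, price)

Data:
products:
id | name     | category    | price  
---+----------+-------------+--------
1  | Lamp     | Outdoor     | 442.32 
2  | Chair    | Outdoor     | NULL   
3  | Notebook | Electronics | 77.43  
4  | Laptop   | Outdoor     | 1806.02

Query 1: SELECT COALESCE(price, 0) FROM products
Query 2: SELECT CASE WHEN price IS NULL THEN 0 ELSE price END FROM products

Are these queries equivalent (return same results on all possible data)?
Yes, equivalent

Both queries return: [(0,), (77.43,), (442.32,), (1806.02,)]

Reason: COALESCE vs CASE for NULL handling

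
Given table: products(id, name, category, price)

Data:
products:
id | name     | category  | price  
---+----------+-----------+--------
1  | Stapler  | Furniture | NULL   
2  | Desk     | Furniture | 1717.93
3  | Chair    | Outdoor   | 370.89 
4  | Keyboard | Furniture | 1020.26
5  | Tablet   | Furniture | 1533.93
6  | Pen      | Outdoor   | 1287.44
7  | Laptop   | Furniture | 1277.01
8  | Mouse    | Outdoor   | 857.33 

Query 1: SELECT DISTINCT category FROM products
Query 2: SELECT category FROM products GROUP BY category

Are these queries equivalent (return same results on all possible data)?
Yes, equivalent

Both queries return: [('Furniture',), ('Outdoor',)]

Reason: Both get unique categorys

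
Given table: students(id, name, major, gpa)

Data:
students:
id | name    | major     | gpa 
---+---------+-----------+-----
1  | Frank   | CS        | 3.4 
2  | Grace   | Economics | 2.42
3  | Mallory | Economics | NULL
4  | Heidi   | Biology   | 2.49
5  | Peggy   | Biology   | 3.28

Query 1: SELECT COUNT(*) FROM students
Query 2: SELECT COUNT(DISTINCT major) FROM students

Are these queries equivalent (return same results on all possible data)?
No, not equivalent

Query 1 returns: [(5,)]
Query 2 returns: [(3,)]

Reason: COUNT(*) counts rows, COUNT(DISTINCT major) counts unique majors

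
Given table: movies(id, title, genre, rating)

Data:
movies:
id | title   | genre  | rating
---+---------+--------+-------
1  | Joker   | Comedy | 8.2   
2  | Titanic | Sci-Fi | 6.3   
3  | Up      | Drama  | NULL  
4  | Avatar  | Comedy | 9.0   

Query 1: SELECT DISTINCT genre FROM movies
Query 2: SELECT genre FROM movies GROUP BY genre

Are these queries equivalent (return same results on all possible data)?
Yes, equivalent

Both queries return: [('Comedy',), ('Drama',), ('Sci-Fi',)]

Reason: Both get unique genres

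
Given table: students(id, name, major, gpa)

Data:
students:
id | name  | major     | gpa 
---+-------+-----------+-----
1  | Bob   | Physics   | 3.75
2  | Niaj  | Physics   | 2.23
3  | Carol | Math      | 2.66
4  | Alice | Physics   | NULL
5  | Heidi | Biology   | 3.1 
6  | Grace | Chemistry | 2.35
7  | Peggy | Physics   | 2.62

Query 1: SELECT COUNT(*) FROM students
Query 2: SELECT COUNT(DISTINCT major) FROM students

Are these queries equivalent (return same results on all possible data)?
No, not equivalent

Query 1 returns: [(7,)]
Query 2 returns: [(4,)]

Reason: COUNT(*) counts rows, COUNT(DISTINCT major) counts unique majors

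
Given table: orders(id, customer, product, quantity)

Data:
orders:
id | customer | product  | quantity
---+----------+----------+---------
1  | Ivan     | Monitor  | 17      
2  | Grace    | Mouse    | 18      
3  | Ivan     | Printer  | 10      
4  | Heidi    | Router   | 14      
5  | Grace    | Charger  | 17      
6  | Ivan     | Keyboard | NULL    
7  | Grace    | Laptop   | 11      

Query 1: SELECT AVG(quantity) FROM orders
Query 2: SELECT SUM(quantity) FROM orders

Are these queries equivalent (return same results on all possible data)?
No, not equivalent

Query 1 returns: [(14.5,)]
Query 2 returns: [(87,)]

Reason: AVG vs SUM give different aggregate values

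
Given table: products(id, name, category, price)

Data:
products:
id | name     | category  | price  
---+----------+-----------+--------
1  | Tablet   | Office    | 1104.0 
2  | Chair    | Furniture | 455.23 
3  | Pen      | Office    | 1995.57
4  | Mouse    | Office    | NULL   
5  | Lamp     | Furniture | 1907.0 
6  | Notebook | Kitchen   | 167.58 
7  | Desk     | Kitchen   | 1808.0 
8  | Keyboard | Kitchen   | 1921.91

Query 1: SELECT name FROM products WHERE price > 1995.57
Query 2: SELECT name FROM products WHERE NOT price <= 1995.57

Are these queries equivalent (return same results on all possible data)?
Yes, equivalent

Both queries return: []

Reason: Both filter price > 1995.57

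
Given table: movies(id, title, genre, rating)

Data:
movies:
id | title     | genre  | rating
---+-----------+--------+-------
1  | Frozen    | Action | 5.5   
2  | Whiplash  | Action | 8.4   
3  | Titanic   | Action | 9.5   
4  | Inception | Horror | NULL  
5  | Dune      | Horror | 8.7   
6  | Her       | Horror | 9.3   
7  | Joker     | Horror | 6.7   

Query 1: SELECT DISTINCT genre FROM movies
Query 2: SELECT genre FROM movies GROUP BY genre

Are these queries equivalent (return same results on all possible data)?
Yes, equivalent

Both queries return: [('Action',), ('Horror',)]

Reason: Both get unique genres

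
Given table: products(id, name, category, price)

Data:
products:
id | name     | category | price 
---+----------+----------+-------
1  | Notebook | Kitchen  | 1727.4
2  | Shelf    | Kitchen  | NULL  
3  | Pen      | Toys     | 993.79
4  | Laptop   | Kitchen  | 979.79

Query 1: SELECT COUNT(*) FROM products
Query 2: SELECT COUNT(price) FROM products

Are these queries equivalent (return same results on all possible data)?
No, not equivalent

Query 1 returns: [(4,)]
Query 2 returns: [(3,)]

Reason: COUNT(*) includes NULLs, COUNT(column) excludes them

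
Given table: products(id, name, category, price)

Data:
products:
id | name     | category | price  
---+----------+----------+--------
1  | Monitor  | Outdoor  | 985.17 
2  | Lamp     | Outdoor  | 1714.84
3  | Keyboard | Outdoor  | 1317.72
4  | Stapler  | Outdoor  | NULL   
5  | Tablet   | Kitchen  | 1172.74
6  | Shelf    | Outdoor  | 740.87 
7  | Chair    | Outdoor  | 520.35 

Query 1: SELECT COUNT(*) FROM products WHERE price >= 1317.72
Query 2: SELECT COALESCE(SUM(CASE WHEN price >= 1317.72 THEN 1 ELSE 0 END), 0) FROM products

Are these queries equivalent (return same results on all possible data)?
Yes, equivalent

Both queries return: [(2,)]

Reason: COUNT with WHERE vs conditional SUM (COALESCE handles empty-table NULL)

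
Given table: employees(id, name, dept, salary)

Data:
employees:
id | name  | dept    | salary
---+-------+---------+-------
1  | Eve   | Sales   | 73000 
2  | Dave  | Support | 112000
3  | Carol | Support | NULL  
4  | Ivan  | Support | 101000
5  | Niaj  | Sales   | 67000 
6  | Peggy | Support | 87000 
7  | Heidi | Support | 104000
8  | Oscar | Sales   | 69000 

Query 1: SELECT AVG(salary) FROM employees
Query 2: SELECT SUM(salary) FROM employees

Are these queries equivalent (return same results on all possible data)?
No, not equivalent

Query 1 returns: [(87571.42857142857,)]
Query 2 returns: [(613000,)]

Reason: AVG vs SUM give different aggregate values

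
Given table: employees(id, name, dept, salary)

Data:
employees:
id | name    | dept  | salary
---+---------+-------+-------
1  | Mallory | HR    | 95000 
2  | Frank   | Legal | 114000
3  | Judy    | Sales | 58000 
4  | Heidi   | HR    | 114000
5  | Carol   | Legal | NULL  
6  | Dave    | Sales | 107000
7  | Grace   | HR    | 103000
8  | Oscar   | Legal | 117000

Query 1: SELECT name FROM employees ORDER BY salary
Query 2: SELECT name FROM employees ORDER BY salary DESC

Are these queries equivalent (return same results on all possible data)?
No, not equivalent

Query 1 returns: [('Carol',), ('Judy',), ('Mallory',), ('Grace',), ('Dave',), ('Frank',), ('Heidi',), ('Oscar',)]
Query 2 returns: [('Oscar',), ('Frank',), ('Heidi',), ('Dave',), ('Grace',), ('Mallory',), ('Judy',), ('Carol',)]

Reason: ASC vs DESC gives opposite ordering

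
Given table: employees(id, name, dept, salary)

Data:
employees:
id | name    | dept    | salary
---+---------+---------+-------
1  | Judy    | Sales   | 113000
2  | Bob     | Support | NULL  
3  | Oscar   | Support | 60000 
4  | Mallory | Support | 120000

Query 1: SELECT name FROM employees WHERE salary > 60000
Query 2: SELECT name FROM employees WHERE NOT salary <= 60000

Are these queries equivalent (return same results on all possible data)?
Yes, equivalent

Both queries return: [('Judy',), ('Mallory',)]

Reason: Both filter salary > 60000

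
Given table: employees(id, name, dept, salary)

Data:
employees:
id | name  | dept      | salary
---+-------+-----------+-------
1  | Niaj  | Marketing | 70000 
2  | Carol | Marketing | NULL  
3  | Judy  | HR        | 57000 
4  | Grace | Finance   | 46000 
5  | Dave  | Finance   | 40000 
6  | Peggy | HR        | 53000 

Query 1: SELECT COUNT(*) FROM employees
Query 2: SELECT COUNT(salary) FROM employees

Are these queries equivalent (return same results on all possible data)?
No, not equivalent

Query 1 returns: [(6,)]
Query 2 returns: [(5,)]

Reason: COUNT(*) includes NULLs, COUNT(column) excludes them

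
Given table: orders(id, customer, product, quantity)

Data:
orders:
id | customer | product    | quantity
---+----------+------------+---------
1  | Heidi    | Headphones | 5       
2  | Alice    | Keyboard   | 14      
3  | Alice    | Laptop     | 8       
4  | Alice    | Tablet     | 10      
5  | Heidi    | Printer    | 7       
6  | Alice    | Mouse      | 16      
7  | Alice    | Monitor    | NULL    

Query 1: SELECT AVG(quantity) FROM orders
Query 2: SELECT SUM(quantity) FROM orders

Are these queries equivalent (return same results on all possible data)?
No, not equivalent

Query 1 returns: [(10.0,)]
Query 2 returns: [(60,)]

Reason: AVG vs SUM give different aggregate values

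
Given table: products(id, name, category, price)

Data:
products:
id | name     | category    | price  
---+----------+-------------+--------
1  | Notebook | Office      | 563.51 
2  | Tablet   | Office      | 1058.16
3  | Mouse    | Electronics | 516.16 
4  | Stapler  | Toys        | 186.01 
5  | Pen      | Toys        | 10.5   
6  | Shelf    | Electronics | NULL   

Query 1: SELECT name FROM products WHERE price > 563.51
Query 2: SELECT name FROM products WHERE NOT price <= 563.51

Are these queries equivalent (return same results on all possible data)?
Yes, equivalent

Both queries return: [('Tablet',)]

Reason: Both filter price > 563.51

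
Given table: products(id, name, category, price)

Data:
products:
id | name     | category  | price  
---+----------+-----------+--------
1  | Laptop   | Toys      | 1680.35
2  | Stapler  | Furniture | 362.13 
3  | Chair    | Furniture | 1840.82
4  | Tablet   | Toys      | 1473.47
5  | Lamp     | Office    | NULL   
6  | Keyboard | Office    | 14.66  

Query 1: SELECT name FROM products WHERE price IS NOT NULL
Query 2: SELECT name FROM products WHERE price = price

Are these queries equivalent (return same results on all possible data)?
Yes, equivalent

Both queries return: [('Chair',), ('Keyboard',), ('Laptop',), ('Stapler',), ('Tablet',)]

Reason: IS NOT NULL vs self-equality (both exclude NULLs)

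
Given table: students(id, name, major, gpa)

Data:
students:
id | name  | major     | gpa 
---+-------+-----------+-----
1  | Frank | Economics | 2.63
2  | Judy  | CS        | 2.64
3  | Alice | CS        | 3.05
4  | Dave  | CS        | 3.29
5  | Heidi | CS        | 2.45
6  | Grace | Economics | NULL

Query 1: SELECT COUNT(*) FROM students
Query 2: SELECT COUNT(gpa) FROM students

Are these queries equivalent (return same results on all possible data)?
No, not equivalent

Query 1 returns: [(6,)]
Query 2 returns: [(5,)]

Reason: COUNT(*) includes NULLs, COUNT(column) excludes them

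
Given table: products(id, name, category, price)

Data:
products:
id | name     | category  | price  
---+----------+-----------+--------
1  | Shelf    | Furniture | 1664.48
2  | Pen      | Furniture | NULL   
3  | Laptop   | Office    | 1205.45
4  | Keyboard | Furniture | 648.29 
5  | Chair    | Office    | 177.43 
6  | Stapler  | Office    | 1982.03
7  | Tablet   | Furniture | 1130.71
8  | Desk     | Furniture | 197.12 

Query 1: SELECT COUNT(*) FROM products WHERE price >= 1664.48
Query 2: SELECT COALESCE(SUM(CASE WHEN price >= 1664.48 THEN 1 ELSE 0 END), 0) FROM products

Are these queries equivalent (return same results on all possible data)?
Yes, equivalent

Both queries return: [(2,)]

Reason: COUNT with WHERE vs conditional SUM (COALESCE handles empty-table NULL)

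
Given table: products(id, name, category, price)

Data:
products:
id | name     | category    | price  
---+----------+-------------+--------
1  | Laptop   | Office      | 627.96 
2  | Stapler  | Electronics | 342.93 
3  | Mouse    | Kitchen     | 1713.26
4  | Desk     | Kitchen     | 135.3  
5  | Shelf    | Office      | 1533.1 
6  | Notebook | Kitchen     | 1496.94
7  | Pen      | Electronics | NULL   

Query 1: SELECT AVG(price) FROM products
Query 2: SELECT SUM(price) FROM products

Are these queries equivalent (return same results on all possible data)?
No, not equivalent

Query 1 returns: [(974.915,)]
Query 2 returns: [(5849.49,)]

Reason: AVG vs SUM give different aggregate values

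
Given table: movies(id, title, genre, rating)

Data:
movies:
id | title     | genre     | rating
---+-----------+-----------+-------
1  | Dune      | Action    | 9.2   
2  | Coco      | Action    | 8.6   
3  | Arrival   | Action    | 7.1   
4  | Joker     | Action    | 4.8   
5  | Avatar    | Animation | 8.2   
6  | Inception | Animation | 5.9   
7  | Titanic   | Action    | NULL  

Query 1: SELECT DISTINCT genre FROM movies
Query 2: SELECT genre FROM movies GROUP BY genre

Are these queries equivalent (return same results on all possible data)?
Yes, equivalent

Both queries return: [('Action',), ('Animation',)]

Reason: Both get unique genres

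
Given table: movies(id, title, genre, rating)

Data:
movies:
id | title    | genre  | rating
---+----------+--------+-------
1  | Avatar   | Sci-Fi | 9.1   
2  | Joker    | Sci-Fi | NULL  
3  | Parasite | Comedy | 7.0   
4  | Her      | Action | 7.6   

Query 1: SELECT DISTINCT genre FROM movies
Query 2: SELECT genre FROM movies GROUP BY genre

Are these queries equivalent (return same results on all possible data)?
Yes, equivalent

Both queries return: [('Action',), ('Comedy',), ('Sci-Fi',)]

Reason: Both get unique genres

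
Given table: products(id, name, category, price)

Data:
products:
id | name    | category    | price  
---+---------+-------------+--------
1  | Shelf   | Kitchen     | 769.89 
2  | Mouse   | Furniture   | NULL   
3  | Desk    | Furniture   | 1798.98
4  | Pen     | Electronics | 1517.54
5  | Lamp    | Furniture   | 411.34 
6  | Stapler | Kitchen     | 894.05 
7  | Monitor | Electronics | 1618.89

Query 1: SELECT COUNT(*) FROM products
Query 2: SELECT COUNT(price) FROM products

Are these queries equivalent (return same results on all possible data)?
No, not equivalent

Query 1 returns: [(7,)]
Query 2 returns: [(6,)]

Reason: COUNT(*) includes NULLs, COUNT(column) excludes them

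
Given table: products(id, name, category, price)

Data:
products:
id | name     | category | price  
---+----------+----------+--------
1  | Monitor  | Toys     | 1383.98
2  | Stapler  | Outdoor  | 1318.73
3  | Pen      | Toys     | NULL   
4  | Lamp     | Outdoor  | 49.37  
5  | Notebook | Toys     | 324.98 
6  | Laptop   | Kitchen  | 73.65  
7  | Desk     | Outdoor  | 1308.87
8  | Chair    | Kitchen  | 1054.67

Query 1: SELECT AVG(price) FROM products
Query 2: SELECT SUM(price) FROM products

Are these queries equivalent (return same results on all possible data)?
No, not equivalent

Query 1 returns: [(787.75,)]
Query 2 returns: [(5514.25,)]

Reason: AVG vs SUM give different aggregate values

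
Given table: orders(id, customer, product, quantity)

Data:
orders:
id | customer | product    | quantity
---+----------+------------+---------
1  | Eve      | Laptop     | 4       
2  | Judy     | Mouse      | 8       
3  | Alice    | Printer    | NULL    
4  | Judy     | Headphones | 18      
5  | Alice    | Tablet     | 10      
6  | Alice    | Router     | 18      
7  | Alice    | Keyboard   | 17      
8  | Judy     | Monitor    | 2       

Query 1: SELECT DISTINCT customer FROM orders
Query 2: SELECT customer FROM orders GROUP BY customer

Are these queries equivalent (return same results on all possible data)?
Yes, equivalent

Both queries return: [('Alice',), ('Eve',), ('Judy',)]

Reason: Both get unique customers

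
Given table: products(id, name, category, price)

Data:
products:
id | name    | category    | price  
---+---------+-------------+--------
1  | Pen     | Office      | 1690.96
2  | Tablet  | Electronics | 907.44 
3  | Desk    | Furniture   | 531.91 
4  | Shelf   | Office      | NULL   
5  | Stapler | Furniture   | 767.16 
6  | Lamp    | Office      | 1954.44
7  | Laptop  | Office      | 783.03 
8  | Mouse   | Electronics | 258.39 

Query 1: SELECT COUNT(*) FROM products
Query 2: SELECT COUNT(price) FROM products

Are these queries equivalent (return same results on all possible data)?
No, not equivalent

Query 1 returns: [(8,)]
Query 2 returns: [(7,)]

Reason: COUNT(*) includes NULLs, COUNT(column) excludes them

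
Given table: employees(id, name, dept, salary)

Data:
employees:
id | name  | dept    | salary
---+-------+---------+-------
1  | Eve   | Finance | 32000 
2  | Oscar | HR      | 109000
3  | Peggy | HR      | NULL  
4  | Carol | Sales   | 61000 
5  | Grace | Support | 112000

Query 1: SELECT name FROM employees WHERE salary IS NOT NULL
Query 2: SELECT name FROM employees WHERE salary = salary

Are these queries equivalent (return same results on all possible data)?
Yes, equivalent

Both queries return: [('Carol',), ('Eve',), ('Grace',), ('Oscar',)]

Reason: IS NOT NULL vs self-equality (both exclude NULLs)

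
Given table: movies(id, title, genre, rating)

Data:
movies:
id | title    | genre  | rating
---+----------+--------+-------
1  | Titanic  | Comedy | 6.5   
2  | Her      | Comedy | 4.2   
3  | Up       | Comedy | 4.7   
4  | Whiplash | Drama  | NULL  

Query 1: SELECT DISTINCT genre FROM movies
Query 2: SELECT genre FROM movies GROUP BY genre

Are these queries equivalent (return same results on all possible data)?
Yes, equivalent

Both queries return: [('Comedy',), ('Drama',)]

Reason: Both get unique genres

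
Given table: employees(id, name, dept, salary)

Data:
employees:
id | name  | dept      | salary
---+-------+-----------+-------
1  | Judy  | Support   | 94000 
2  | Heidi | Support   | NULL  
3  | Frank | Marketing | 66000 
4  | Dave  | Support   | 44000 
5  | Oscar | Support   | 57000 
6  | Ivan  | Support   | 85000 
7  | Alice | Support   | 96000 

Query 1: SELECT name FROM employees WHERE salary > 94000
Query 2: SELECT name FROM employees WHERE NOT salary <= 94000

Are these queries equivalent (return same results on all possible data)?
Yes, equivalent

Both queries return: [('Alice',)]

Reason: Both filter salary > 94000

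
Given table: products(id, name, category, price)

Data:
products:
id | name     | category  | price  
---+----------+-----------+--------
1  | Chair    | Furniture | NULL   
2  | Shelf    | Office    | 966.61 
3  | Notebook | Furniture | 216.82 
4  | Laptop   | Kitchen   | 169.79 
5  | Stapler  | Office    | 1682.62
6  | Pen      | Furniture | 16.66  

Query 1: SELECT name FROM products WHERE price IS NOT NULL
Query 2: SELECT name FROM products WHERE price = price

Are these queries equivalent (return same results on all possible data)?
Yes, equivalent

Both queries return: [('Laptop',), ('Notebook',), ('Pen',), ('Shelf',), ('Stapler',)]

Reason: IS NOT NULL vs self-equality (both exclude NULLs)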